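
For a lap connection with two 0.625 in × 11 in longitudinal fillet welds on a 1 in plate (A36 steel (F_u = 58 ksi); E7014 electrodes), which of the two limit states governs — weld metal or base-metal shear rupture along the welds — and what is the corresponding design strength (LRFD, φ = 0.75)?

φR_n ≈ 306 kips (weld metal governs)

E70XX → F_EXX = 70 ksi.
t_e = 0.707 × 0.625 = 0.4419 in; L = 22 in.
Weld metal: φR_n = 0.75 × 0.6 × 70 × 0.4419 × 22 = 306.2 kips.
Base metal (shear rupture): φR_n = 0.75 × 0.6 × 58 × 1 × 22 = 574.2 kips.
Governing: weld metal.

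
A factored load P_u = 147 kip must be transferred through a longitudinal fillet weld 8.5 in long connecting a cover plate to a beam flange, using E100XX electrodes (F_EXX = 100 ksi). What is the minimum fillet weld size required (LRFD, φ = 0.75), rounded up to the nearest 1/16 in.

Total weld length L = 8.5 in.
Required throat t_e = P_u / (φ × 0.6 F_EXX × L) = 147 / (0.75 × 0.6 × 100 × 8.5) = 0.3843 in.
Required leg w = t_e / 0.707 = 0.5436 in → use 9/16 in.

w = 9/16 in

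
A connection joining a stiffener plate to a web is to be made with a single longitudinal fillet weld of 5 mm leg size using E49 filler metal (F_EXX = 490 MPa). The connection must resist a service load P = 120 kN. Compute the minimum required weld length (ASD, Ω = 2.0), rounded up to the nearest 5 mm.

L = 235 mm

Throat t_e = 0.707 × 5 = 3.535 mm.
r_n/Ω = (0.6 × 490 × 3.535) / 2.0 = 519.6 N/mm = 0.5196 kN/mm.
L_req = P / (r_n/Ω) = 120 / 0.5196 = 230.9 mm total.
Round up → use L = 235 mm.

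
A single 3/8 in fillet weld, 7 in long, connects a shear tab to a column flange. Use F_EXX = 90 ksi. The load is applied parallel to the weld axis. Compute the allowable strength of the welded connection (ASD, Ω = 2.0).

R_n/Ω ≈ 50.1 kip

Effective throat t_e = 0.707 × 0.375 = 0.2651 in.
Total length L = 7 in; A_we = 0.2651 × 7 = 1.856 in².
F_nw = 0.6 F_EXX = 0.6 × 90 = 54 ksi.
R_n = 54 × 1.856 = 100.2 kip; R_n/Ω = 100.2/2.0 = 50.11 kip.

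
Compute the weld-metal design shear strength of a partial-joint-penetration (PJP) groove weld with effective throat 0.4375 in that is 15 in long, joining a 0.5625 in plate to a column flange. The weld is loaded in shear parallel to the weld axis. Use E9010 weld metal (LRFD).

φR_n ≈ 266 kips

E90XX → F_EXX = 90 ksi.
Effective throat (given) t_e = 0.4375 in.
A_we = 0.4375 × 15 = 6.562 in².
F_nw = 0.6 F_EXX = 54 ksi.
φR_n = 0.75 × 54 × 6.562 = 265.8 kips.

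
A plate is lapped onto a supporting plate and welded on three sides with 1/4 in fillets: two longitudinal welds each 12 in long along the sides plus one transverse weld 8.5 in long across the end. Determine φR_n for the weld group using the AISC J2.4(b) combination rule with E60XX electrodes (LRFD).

φR_n ≈ 158 kips

E60XX → F_EXX = 60 ksi.
t_e = 0.707 × 0.25 = 0.1767 in.
R_nwl = 0.6 × 60 × 0.1767 × 24 = 152.7 kips (longitudinal, 2 welds).
R_nwt = 0.6 × 60 × 0.1767 × 8.5 = 54.09 kips (transverse, base value).
(i) R_nwl + R_nwt = 206.8 kips; (ii) 0.85 R_nwl + 1.5 R_nwt = 210.9 kips.
R_n = max = 210.9 kips [governs: (ii)]; φR_n = 158.2 kips.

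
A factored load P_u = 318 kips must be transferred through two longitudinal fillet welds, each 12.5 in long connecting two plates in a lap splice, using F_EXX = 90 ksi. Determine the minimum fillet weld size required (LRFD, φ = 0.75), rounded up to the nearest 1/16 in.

w = 1/2 in

Total weld length L = 25 in.
Required throat t_e = P_u / (φ × 0.6 F_EXX × L) = 318 / (0.75 × 0.6 × 90 × 25) = 0.3141 in.
Required leg w = t_e / 0.707 = 0.4442 in → use 1/2 in.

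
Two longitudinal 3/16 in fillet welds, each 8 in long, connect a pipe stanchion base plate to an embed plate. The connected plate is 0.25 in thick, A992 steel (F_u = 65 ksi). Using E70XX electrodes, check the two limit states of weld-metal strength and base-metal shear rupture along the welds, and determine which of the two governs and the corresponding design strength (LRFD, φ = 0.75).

φR_n ≈ 66.8 kips (weld metal governs)

E70XX → F_EXX = 70 ksi.
t_e = 0.707 × 0.1875 = 0.1326 in; L = 16 in.
Weld metal: φR_n = 0.75 × 0.6 × 70 × 0.1326 × 16 = 66.81 kips.
Base metal (shear rupture): φR_n = 0.75 × 0.6 × 65 × 0.25 × 16 = 117 kips.
Governing: weld metal.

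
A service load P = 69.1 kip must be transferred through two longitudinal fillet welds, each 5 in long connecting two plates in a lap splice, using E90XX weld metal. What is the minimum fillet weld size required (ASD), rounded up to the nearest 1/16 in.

E90XX → F_EXX = 90 ksi.
Total weld length L = 10 in.
Required throat t_e = P × Ω / (0.6 F_EXX × L) = 69.1 × 2.0 / (0.6 × 90 × 10) = 0.2559 in.
Required leg w = t_e / 0.707 = 0.362 in → use 3/8 in.

w = 3/8 in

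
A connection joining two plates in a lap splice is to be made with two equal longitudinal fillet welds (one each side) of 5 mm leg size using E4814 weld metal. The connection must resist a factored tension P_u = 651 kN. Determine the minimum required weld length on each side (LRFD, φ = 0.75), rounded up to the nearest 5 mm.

L = 430 mm on each side

E48XX → F_EXX = 480 MPa.
Throat t_e = 0.707 × 5 = 3.535 mm.
φr_n = 0.75 × 0.6 × 480 × 3.535 × 10⁻³ = 0.7636 kN/mm.
L_req = P_u / φr_n = 651 / 0.7636 = 852.6 mm total.
Per side: 852.6 / 2 = 426.3 mm.
Round up → use L = 430 mm on each side.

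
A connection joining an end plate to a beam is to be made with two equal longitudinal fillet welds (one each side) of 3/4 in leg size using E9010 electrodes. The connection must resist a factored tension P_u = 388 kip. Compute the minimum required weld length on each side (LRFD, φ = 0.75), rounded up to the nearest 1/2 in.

L = 9.5 in on each side

E90XX → F_EXX = 90 ksi.
Throat t_e = 0.707 × 0.75 = 0.5302 in.
φr_n = 0.75 × 0.6 × 90 × 0.5302 = 21.48 kip/in.
L_req = P_u / φr_n = 388 / 21.48 = 18.07 in total.
Per side: 18.07 / 2 = 9.034 in.
Round up → use L = 9.5 in on each side.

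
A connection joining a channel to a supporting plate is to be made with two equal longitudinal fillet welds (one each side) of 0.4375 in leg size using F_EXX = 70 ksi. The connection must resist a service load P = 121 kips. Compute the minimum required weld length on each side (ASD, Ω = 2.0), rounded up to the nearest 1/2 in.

Throat t_e = 0.707 × 0.4375 = 0.3093 in.
r_n/Ω = (0.6 × 70 × 0.3093) / 2.0 = 6.496 kip/in.
L_req = P / (r_n/Ω) = 121 / 6.496 = 18.63 in total.
Per side: 18.63 / 2 = 9.314 in.
Round up → use L = 9.5 in on each side.

L = 9.5 in on each side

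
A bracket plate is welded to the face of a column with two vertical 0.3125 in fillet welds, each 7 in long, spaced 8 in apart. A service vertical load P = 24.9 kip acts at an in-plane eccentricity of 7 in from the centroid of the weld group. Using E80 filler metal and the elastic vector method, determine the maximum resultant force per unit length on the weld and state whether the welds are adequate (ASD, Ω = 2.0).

f_max ≈ 4.78 kip/in; adequate

E80XX → F_EXX = 80 ksi.
Total weld length L_w = 14 in. Treat welds as unit-width lines.
Polar moment about centroid: J = 2[d³/12 + d(b/2)²] = 2[7³/12 + 7×4²] = 281.2 in³.
Direct shear f_v = P/L_w = 24.9 / 14 = 1.779 kip/in (vertical).
Torsion M = P·e = 24.9 × 7 = 174.3 kip·in.
Critical point at (x, y) = (4, 3.5) from centroid. f_tx = M·y/J = 2.17 kip/in; f_ty = M·x/J = 2.48 kip/in.
Resultant f_max = √[f_tx² + (f_v + f_ty)²] = √[2.17² + (1.779 + 2.48)²] = 4.779 kip/in.
Capacity per unit length: r_n/Ω = (1/2.0) × 0.6 × 80 × (0.707 × 0.3125) = 5.302 kip/in.
4.779 ≤ 5.302 → adequate.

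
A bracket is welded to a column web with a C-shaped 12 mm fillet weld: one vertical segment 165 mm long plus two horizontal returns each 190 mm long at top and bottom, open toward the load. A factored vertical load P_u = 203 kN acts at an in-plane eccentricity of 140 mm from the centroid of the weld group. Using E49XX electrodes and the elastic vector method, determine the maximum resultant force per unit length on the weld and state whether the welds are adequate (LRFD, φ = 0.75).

f_max ≈ 1150 N/mm; adequate

E49XX → F_EXX = 490 MPa.
Total weld length L_w = 545 mm. Treat welds as unit-width lines.
Centroid: x̄ = 2×190×95 / 545 = 66.24 mm from the vertical weld.
Polar moment about centroid: J = I_x + I_y = [165³/12 + 2×190×82.5²] + [165×66.24² + 2(190³/12 + 190×28.76²)] = 5142000 mm³.
Direct shear f_v = P/L_w = 203×10³ / 545 = 372.5 N/mm (vertical).
Torsion M = P·e = 203×10³ × 140 = 28420000 N·mm.
Critical point at (x, y) = (123.8, 82.5) from centroid. f_tx = M·y/J = 456 N/mm; f_ty = M·x/J = 684 N/mm.
Resultant f_max = √[f_tx² + (f_v + f_ty)²] = √[456² + (372.5 + 684)²] = 1151 N/mm.
Capacity per unit length: φr_n = 0.75 × 0.6 × 490 × (0.707 × 12) = 1871 N/mm.
1151 ≤ 1871 → adequate.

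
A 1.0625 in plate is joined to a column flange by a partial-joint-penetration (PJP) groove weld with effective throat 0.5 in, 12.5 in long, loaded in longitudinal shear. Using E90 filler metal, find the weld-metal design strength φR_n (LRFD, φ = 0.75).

φR_n ≈ 253 kips

E90XX → F_EXX = 90 ksi.
Effective throat (given) t_e = 0.5 in.
A_we = 0.5 × 12.5 = 6.25 in².
F_nw = 0.6 F_EXX = 54 ksi.
φR_n = 0.75 × 54 × 6.25 = 253.1 kips.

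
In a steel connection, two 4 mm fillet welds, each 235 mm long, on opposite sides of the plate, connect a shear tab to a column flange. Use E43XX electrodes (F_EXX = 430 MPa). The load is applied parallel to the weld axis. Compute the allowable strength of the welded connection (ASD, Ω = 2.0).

R_n/Ω ≈ 171 kN

Effective throat t_e = 0.707 × 4 = 2.828 mm.
Total length L = 470 mm; A_we = 2.828 × 470 = 1329 mm².
F_nw = 0.6 F_EXX = 0.6 × 430 = 258 MPa.
R_n = 258 × 1329 × 10⁻³ = 342.9 kN; R_n/Ω = 342.9/2.0 = 171.5 kN.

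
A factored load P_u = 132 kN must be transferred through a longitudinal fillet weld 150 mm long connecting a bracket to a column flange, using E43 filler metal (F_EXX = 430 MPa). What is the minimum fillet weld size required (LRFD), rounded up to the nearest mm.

w = 7 mm

Total weld length L = 150 mm.
Required throat t_e = P_u / (φ × 0.6 F_EXX × L) = 132 / (0.75 × 0.6 × 430 × 150 × 10⁻³) = 4.548 mm.
Required leg w = t_e / 0.707 = 6.433 mm → use 7 mm.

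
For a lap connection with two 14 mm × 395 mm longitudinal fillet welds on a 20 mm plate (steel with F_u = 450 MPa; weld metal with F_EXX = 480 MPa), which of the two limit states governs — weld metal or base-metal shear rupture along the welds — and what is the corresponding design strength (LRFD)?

φR_n ≈ 1690 kN (weld metal governs)

t_e = 0.707 × 14 = 9.898 mm; L = 790 mm.
Weld metal: φR_n = 0.75 × 0.6 × 480 × 9.898 × 790 × 10⁻³ = 1689 kN.
Base metal (shear rupture): φR_n = 0.75 × 0.6 × 450 × 20 × 790 × 10⁻³ = 3200 kN.
Governing: weld metal.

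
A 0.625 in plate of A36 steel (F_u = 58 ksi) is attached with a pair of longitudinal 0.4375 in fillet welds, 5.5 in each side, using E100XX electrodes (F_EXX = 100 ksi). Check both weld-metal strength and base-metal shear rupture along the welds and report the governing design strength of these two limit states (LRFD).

t_e = 0.707 × 0.4375 = 0.3093 in; L = 11 in.
Weld metal: φR_n = 0.75 × 0.6 × 100 × 0.3093 × 11 = 153.1 kips.
Base metal (shear rupture): φR_n = 0.75 × 0.6 × 58 × 0.625 × 11 = 179.4 kips.
Governing: weld metal.

φR_n ≈ 153 kips (weld metal governs)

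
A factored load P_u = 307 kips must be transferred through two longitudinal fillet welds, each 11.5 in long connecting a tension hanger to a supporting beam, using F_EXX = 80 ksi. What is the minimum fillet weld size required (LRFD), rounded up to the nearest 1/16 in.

w = 9/16 in

Total weld length L = 23 in.
Required throat t_e = P_u / (φ × 0.6 F_EXX × L) = 307 / (0.75 × 0.6 × 80 × 23) = 0.3708 in.
Required leg w = t_e / 0.707 = 0.5244 in → use 9/16 in.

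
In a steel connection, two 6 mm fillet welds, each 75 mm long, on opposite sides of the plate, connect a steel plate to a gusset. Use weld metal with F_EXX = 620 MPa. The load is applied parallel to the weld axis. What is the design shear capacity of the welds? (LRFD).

Effective throat t_e = 0.707 × 6 = 4.242 mm.
Total length L = 150 mm; A_we = 4.242 × 150 = 636.3 mm².
F_nw = 0.6 F_EXX = 0.6 × 620 = 372 MPa.
φR_n = 0.75 × 372 × 636.3 × 10⁻³ = 177.5 kN.

φR_n ≈ 178 kN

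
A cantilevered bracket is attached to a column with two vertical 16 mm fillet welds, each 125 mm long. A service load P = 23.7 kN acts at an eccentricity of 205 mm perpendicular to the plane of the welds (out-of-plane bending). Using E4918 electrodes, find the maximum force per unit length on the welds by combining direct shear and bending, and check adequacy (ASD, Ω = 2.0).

f_max ≈ 938 N/mm; adequate

E49XX → F_EXX = 490 MPa.
L_w = 2 × 125 = 250 mm; section modulus (unit throat) S = 2 × L²/6 = 5208 mm².
Direct shear f_v = P/L_w = 23.7×10³/250 = 94.8 N/mm.
Moment M = P × e = 23.7×10³ × 205 = 4858500 N·mm; bending f_b = M/S = 932.8 N/mm.
f_max = √(f_v² + f_b²) = √(94.8² + 932.8²) = 937.6 N/mm.
r_n/Ω = (1/2.0) × 0.6 × 490 × (0.707 × 16) = 1663 N/mm → adequate.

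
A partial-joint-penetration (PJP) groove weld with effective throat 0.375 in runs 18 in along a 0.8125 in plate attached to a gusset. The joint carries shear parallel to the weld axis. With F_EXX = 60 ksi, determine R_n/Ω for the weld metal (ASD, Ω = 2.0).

Effective throat (given) t_e = 0.375 in.
A_we = 0.375 × 18 = 6.75 in².
F_nw = 0.6 F_EXX = 36 ksi.
R_n/Ω = (36 × 6.75) / 2.0 = 121.5 kip.

R_n/Ω ≈ 122 kip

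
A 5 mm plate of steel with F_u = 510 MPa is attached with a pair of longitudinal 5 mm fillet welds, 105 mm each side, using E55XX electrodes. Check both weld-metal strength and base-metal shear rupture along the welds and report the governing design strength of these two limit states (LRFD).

φR_n ≈ 184 kN (weld metal governs)

E55XX → F_EXX = 550 MPa.
t_e = 0.707 × 5 = 3.535 mm; L = 210 mm.
Weld metal: φR_n = 0.75 × 0.6 × 550 × 3.535 × 210 × 10⁻³ = 183.7 kN.
Base metal (shear rupture): φR_n = 0.75 × 0.6 × 510 × 5 × 210 × 10⁻³ = 241 kN.
Governing: weld metal.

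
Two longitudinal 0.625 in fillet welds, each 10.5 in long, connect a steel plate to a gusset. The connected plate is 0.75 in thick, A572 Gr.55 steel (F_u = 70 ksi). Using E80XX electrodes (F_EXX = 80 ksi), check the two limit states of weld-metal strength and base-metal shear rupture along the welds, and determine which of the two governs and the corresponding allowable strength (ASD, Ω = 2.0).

R_n/Ω ≈ 223 kip (weld metal governs)

t_e = 0.707 × 0.625 = 0.4419 in; L = 21 in.
Weld metal: R_n/Ω = (1/2.0) × 0.6 × 80 × 0.4419 × 21 = 222.7 kip.
Base metal (shear rupture): R_n/Ω = (1/2.0) × 0.6 × 70 × 0.75 × 21 = 330.8 kip.
Governing: weld metal.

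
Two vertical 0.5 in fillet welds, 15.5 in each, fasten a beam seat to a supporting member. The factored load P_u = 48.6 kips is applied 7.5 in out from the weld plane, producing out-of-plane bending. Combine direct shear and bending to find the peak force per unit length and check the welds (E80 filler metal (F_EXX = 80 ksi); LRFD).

L_w = 2 × 15.5 = 31 in; section modulus (unit throat) S = 2 × L²/6 = 80.08 in².
Direct shear f_v = P/L_w = 48.6/31 = 1.568 kip/in.
Moment M = P × e = 48.6 × 7.5 = 364.5 kip·in; bending f_b = M/S = 4.552 kip/in.
f_max = √(f_v² + f_b²) = √(1.568² + 4.552²) = 4.814 kip/in.
φr_n = 0.75 × 0.6 × 80 × (0.707 × 0.5) = 12.73 kip/in → adequate.

f_max ≈ 4.81 kip/in; adequate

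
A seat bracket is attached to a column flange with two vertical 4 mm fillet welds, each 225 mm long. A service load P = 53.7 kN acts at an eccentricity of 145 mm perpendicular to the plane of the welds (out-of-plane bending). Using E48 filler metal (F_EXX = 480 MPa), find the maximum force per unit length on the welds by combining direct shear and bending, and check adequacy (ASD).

L_w = 2 × 225 = 450 mm; section modulus (unit throat) S = 2 × L²/6 = 16880 mm².
Direct shear f_v = P/L_w = 53.7×10³/450 = 119.3 N/mm.
Moment M = P × e = 53.7×10³ × 145 = 7786500 N·mm; bending f_b = M/S = 461.4 N/mm.
f_max = √(f_v² + f_b²) = √(119.3² + 461.4²) = 476.6 N/mm.
r_n/Ω = (1/2.0) × 0.6 × 480 × (0.707 × 4) = 407.2 N/mm → NOT adequate.

f_max ≈ 477 N/mm; NOT adequate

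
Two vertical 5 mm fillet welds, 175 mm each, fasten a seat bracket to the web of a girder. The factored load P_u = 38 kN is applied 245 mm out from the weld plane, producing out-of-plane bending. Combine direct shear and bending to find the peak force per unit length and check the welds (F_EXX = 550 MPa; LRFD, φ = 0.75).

L_w = 2 × 175 = 350 mm; section modulus (unit throat) S = 2 × L²/6 = 10210 mm².
Direct shear f_v = P/L_w = 38×10³/350 = 108.6 N/mm.
Moment M = P × e = 38×10³ × 245 = 9310000 N·mm; bending f_b = M/S = 912 N/mm.
f_max = √(f_v² + f_b²) = √(108.6² + 912²) = 918.4 N/mm.
φr_n = 0.75 × 0.6 × 550 × (0.707 × 5) = 874.9 N/mm → NOT adequate.

f_max ≈ 918 N/mm; NOT adequate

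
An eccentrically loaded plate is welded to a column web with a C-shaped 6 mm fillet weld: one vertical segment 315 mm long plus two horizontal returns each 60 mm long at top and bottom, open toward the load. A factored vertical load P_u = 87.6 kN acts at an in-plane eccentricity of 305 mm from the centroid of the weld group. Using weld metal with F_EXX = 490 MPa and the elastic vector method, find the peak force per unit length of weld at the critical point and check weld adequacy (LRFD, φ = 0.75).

f_max ≈ 862 N/mm; adequate

Total weld length L_w = 435 mm. Treat welds as unit-width lines.
Centroid: x̄ = 2×60×30 / 435 = 8.276 mm from the vertical weld.
Polar moment about centroid: J = I_x + I_y = [315³/12 + 2×60×157.5²] + [315×8.276² + 2(60³/12 + 60×21.72²)] = 5696000 mm³.
Direct shear f_v = P/L_w = 87.6×10³ / 435 = 201.4 N/mm (vertical).
Torsion M = P·e = 87.6×10³ × 305 = 26718000 N·mm.
Critical point at (x, y) = (51.72, 157.5) from centroid. f_tx = M·y/J = 738.8 N/mm; f_ty = M·x/J = 242.6 N/mm.
Resultant f_max = √[f_tx² + (f_v + f_ty)²] = √[738.8² + (201.4 + 242.6)²] = 862 N/mm.
Capacity per unit length: φr_n = 0.75 × 0.6 × 490 × (0.707 × 6) = 935.4 N/mm.
862 ≤ 935.4 → adequate.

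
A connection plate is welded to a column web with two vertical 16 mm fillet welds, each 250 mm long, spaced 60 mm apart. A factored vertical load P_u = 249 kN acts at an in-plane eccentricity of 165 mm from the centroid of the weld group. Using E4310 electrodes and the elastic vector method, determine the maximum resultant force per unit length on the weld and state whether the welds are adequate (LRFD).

f_max ≈ 1910 N/mm; adequate

E43XX → F_EXX = 430 MPa.
Total weld length L_w = 500 mm. Treat welds as unit-width lines.
Polar moment about centroid: J = 2[d³/12 + d(b/2)²] = 2[250³/12 + 250×30²] = 3054000 mm³.
Direct shear f_v = P/L_w = 249×10³ / 500 = 498 N/mm (vertical).
Torsion M = P·e = 249×10³ × 165 = 41085000 N·mm.
Critical point at (x, y) = (30, 125) from centroid. f_tx = M·y/J = 1682 N/mm; f_ty = M·x/J = 403.6 N/mm.
Resultant f_max = √[f_tx² + (f_v + f_ty)²] = √[1682² + (498 + 403.6)²] = 1908 N/mm.
Capacity per unit length: φr_n = 0.75 × 0.6 × 430 × (0.707 × 16) = 2189 N/mm.
1908 ≤ 2189 → adequate.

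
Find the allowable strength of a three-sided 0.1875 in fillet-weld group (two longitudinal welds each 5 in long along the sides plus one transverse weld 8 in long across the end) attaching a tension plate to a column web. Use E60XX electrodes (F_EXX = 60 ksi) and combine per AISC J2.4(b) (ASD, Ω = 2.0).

R_n/Ω ≈ 48.9 kip

t_e = 0.707 × 0.1875 = 0.1326 in.
R_nwl = 0.6 × 60 × 0.1326 × 10 = 47.72 kip (longitudinal, 2 welds).
R_nwt = 0.6 × 60 × 0.1326 × 8 = 38.18 kip (transverse, base value).
(i) R_nwl + R_nwt = 85.9 kip; (ii) 0.85 R_nwl + 1.5 R_nwt = 97.83 kip.
R_n = max = 97.83 kip [governs: (ii)]; R_n/Ω = 48.92 kip.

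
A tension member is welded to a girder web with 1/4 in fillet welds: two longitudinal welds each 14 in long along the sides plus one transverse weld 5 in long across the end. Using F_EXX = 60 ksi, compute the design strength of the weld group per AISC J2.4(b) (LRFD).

φR_n ≈ 157 kip

t_e = 0.707 × 0.25 = 0.1767 in.
R_nwl = 0.6 × 60 × 0.1767 × 28 = 178.2 kip (longitudinal, 2 welds).
R_nwt = 0.6 × 60 × 0.1767 × 5 = 31.81 kip (transverse, base value).
(i) R_nwl + R_nwt = 210 kip; (ii) 0.85 R_nwl + 1.5 R_nwt = 199.2 kip.
R_n = max = 210 kip [governs: (i)]; φR_n = 157.5 kip.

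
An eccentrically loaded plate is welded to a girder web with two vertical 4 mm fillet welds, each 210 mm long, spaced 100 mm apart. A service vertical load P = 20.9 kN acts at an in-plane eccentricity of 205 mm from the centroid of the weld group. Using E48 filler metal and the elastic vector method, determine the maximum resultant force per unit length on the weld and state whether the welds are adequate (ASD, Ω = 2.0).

E48XX → F_EXX = 480 MPa.
Total weld length L_w = 420 mm. Treat welds as unit-width lines.
Polar moment about centroid: J = 2[d³/12 + d(b/2)²] = 2[210³/12 + 210×50²] = 2594000 mm³.
Direct shear f_v = P/L_w = 20.9×10³ / 420 = 49.76 N/mm (vertical).
Torsion M = P·e = 20.9×10³ × 205 = 4284500 N·mm.
Critical point at (x, y) = (50, 105) from centroid. f_tx = M·y/J = 173.5 N/mm; f_ty = M·x/J = 82.6 N/mm.
Resultant f_max = √[f_tx² + (f_v + f_ty)²] = √[173.5² + (49.76 + 82.6)²] = 218.2 N/mm.
Capacity per unit length: r_n/Ω = (1/2.0) × 0.6 × 480 × (0.707 × 4) = 407.2 N/mm.
218.2 ≤ 407.2 → adequate.

f_max ≈ 218 N/mm; adequate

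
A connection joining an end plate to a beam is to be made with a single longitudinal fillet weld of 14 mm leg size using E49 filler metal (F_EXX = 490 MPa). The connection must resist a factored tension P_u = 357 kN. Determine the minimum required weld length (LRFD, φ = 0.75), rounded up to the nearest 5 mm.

Throat t_e = 0.707 × 14 = 9.898 mm.
φr_n = 0.75 × 0.6 × 490 × 9.898 × 10⁻³ = 2.183 kN/mm.
L_req = P_u / φr_n = 357 / 2.183 = 163.6 mm total.
Round up → use L = 165 mm.

L = 165 mm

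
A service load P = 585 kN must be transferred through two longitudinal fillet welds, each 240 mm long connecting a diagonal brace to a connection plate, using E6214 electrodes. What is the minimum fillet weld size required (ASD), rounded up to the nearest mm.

w = 10 mm

E62XX → F_EXX = 620 MPa.
Total weld length L = 480 mm.
Required throat t_e = P × Ω / (0.6 F_EXX × L) = 585 × 2.0 / (0.6 × 620 × 480 × 10⁻³) = 6.552 mm.
Required leg w = t_e / 0.707 = 9.268 mm → use 10 mm.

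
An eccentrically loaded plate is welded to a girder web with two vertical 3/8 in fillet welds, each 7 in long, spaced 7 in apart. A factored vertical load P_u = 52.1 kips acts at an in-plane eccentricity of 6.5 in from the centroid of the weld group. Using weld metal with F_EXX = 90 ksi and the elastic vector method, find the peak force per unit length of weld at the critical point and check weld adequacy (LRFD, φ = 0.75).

f_max ≈ 10.3 kip/in; adequate

Total weld length L_w = 14 in. Treat welds as unit-width lines.
Polar moment about centroid: J = 2[d³/12 + d(b/2)²] = 2[7³/12 + 7×3.5²] = 228.7 in³.
Direct shear f_v = P/L_w = 52.1 / 14 = 3.721 kip/in (vertical).
Torsion M = P·e = 52.1 × 6.5 = 338.65 kip·in.
Critical point at (x, y) = (3.5, 3.5) from centroid. f_tx = M·y/J = 5.183 kip/in; f_ty = M·x/J = 5.183 kip/in.
Resultant f_max = √[f_tx² + (f_v + f_ty)²] = √[5.183² + (3.721 + 5.183)²] = 10.3 kip/in.
Capacity per unit length: φr_n = 0.75 × 0.6 × 90 × (0.707 × 0.375) = 10.74 kip/in.
10.3 ≤ 10.74 → adequate.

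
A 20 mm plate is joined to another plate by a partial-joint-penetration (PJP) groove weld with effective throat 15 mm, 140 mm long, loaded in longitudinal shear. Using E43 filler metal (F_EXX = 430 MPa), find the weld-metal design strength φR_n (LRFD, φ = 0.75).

Effective throat (given) t_e = 15 mm.
A_we = 15 × 140 = 2100 mm².
F_nw = 0.6 F_EXX = 258 MPa.
φR_n = 0.75 × 258 × 2100 × 10⁻³ = 406.3 kN.

φR_n ≈ 406 kN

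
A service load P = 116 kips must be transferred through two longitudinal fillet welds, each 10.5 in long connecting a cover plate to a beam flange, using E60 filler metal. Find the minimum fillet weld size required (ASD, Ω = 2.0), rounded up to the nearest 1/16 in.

E60XX → F_EXX = 60 ksi.
Total weld length L = 21 in.
Required throat t_e = P × Ω / (0.6 F_EXX × L) = 116 × 2.0 / (0.6 × 60 × 21) = 0.3069 in.
Required leg w = t_e / 0.707 = 0.4341 in → use 7/16 in.

w = 7/16 in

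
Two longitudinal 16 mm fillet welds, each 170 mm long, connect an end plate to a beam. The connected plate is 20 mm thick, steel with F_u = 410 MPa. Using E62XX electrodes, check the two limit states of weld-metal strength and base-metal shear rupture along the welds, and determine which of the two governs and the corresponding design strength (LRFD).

E62XX → F_EXX = 620 MPa.
t_e = 0.707 × 16 = 11.31 mm; L = 340 mm.
Weld metal: φR_n = 0.75 × 0.6 × 620 × 11.31 × 340 × 10⁻³ = 1073 kN.
Base metal (shear rupture): φR_n = 0.75 × 0.6 × 410 × 20 × 340 × 10⁻³ = 1255 kN.
Governing: weld metal.

φR_n ≈ 1070 kN (weld metal governs)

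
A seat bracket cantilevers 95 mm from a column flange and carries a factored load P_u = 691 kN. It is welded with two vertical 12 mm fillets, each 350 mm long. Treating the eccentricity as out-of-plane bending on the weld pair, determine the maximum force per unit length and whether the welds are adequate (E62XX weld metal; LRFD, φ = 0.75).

f_max ≈ 1890 N/mm; adequate

E62XX → F_EXX = 620 MPa.
L_w = 2 × 350 = 700 mm; section modulus (unit throat) S = 2 × L²/6 = 40830 mm².
Direct shear f_v = P/L_w = 691×10³/700 = 987.1 N/mm.
Moment M = P × e = 691×10³ × 95 = 65645000 N·mm; bending f_b = M/S = 1608 N/mm.
f_max = √(f_v² + f_b²) = √(987.1² + 1608²) = 1887 N/mm.
φr_n = 0.75 × 0.6 × 620 × (0.707 × 12) = 2367 N/mm → adequate.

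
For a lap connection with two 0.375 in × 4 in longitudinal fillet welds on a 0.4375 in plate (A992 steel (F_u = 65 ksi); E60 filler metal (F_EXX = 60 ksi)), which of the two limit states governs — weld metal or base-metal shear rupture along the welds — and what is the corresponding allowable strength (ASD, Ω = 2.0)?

t_e = 0.707 × 0.375 = 0.2651 in; L = 8 in.
Weld metal: R_n/Ω = (1/2.0) × 0.6 × 60 × 0.2651 × 8 = 38.18 kips.
Base metal (shear rupture): R_n/Ω = (1/2.0) × 0.6 × 65 × 0.4375 × 8 = 68.25 kips.
Governing: weld metal.

R_n/Ω ≈ 38.2 kips (weld metal governs)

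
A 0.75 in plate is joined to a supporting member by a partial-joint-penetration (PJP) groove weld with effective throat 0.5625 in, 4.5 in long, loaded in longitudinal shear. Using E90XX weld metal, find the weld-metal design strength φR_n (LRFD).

φR_n ≈ 103 kip

E90XX → F_EXX = 90 ksi.
Effective throat (given) t_e = 0.5625 in.
A_we = 0.5625 × 4.5 = 2.531 in².
F_nw = 0.6 F_EXX = 54 ksi.
φR_n = 0.75 × 54 × 2.531 = 102.5 kip.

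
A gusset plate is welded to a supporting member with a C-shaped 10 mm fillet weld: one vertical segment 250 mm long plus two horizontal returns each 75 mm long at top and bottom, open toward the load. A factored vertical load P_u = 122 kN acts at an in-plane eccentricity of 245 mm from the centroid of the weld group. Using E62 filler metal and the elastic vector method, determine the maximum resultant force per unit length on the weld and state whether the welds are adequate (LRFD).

f_max ≈ 1240 N/mm; adequate

E62XX → F_EXX = 620 MPa.
Total weld length L_w = 400 mm. Treat welds as unit-width lines.
Centroid: x̄ = 2×75×37.5 / 400 = 14.06 mm from the vertical weld.
Polar moment about centroid: J = I_x + I_y = [250³/12 + 2×75×125²] + [250×14.06² + 2(75³/12 + 75×23.44²)] = 3848000 mm³.
Direct shear f_v = P/L_w = 122×10³ / 400 = 305 N/mm (vertical).
Torsion M = P·e = 122×10³ × 245 = 29890000 N·mm.
Critical point at (x, y) = (60.94, 125) from centroid. f_tx = M·y/J = 971 N/mm; f_ty = M·x/J = 473.3 N/mm.
Resultant f_max = √[f_tx² + (f_v + f_ty)²] = √[971² + (305 + 473.3)²] = 1244 N/mm.
Capacity per unit length: φr_n = 0.75 × 0.6 × 620 × (0.707 × 10) = 1973 N/mm.
1244 ≤ 1973 → adequate.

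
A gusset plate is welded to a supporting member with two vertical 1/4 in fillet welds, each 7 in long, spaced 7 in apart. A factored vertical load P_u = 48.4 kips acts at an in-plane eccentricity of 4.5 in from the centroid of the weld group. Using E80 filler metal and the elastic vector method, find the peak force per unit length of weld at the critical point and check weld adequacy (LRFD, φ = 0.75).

E80XX → F_EXX = 80 ksi.
Total weld length L_w = 14 in. Treat welds as unit-width lines.
Polar moment about centroid: J = 2[d³/12 + d(b/2)²] = 2[7³/12 + 7×3.5²] = 228.7 in³.
Direct shear f_v = P/L_w = 48.4 / 14 = 3.457 kip/in (vertical).
Torsion M = P·e = 48.4 × 4.5 = 217.8 kip·in.
Critical point at (x, y) = (3.5, 3.5) from centroid. f_tx = M·y/J = 3.334 kip/in; f_ty = M·x/J = 3.334 kip/in.
Resultant f_max = √[f_tx² + (f_v + f_ty)²] = √[3.334² + (3.457 + 3.334)²] = 7.565 kip/in.
Capacity per unit length: φr_n = 0.75 × 0.6 × 80 × (0.707 × 0.25) = 6.363 kip/in.
7.565 > 6.363 → NOT adequate.

f_max ≈ 7.56 kip/in; NOT adequate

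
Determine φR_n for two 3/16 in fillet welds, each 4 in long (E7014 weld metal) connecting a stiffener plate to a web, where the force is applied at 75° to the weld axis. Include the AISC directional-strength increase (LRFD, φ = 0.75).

E70XX → F_EXX = 70 ksi.
t_e = 0.707 × 0.1875 = 0.1326 in; A_we = 0.1326 × 8 = 1.06 in².
Directional factor: 1.0 + 0.5 sin^1.5(75°) = 1.475.
F_nw = 0.6 × 70 × 1.475 = 61.94 ksi.
φR_n = 0.75 × 61.94 × 1.06 = 49.26 kip.

φR_n ≈ 49.3 kip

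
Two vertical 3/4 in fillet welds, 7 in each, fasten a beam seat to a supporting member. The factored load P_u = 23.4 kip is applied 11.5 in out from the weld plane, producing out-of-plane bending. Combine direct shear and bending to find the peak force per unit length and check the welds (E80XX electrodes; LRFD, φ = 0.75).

f_max ≈ 16.6 kip/in; adequate

E80XX → F_EXX = 80 ksi.
L_w = 2 × 7 = 14 in; section modulus (unit throat) S = 2 × L²/6 = 16.33 in².
Direct shear f_v = P/L_w = 23.4/14 = 1.671 kip/in.
Moment M = P × e = 23.4 × 11.5 = 269.1 kip·in; bending f_b = M/S = 16.48 kip/in.
f_max = √(f_v² + f_b²) = √(1.671² + 16.48²) = 16.56 kip/in.
φr_n = 0.75 × 0.6 × 80 × (0.707 × 0.75) = 19.09 kip/in → adequate.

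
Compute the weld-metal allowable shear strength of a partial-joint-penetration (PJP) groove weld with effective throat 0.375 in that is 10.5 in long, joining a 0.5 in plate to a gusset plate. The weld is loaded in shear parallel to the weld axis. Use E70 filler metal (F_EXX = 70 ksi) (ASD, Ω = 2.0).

R_n/Ω ≈ 82.7 kip

Effective throat (given) t_e = 0.375 in.
A_we = 0.375 × 10.5 = 3.938 in².
F_nw = 0.6 F_EXX = 42 ksi.
R_n/Ω = (42 × 3.938) / 2.0 = 82.69 kip.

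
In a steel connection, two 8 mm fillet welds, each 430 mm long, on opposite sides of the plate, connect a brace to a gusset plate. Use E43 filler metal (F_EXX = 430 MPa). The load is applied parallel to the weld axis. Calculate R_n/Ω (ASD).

Effective throat t_e = 0.707 × 8 = 5.656 mm.
Total length L = 860 mm; A_we = 5.656 × 860 = 4864 mm².
F_nw = 0.6 F_EXX = 0.6 × 430 = 258 MPa.
R_n = 258 × 4864 × 10⁻³ = 1255 kN; R_n/Ω = 1255/2.0 = 627.5 kN.

R_n/Ω ≈ 627 kN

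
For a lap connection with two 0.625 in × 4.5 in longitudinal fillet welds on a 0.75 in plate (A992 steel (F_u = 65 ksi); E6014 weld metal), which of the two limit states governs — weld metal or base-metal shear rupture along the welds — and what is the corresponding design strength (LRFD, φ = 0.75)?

E60XX → F_EXX = 60 ksi.
t_e = 0.707 × 0.625 = 0.4419 in; L = 9 in.
Weld metal: φR_n = 0.75 × 0.6 × 60 × 0.4419 × 9 = 107.4 kip.
Base metal (shear rupture): φR_n = 0.75 × 0.6 × 65 × 0.75 × 9 = 197.4 kip.
Governing: weld metal.

φR_n ≈ 107 kip (weld metal governs)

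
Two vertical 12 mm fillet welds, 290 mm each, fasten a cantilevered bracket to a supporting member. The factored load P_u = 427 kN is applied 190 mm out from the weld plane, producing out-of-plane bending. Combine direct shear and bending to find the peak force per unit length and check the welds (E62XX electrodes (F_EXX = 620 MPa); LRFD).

L_w = 2 × 290 = 580 mm; section modulus (unit throat) S = 2 × L²/6 = 28030 mm².
Direct shear f_v = P/L_w = 427×10³/580 = 736.2 N/mm.
Moment M = P × e = 427×10³ × 190 = 81130000 N·mm; bending f_b = M/S = 2894 N/mm.
f_max = √(f_v² + f_b²) = √(736.2² + 2894²) = 2986 N/mm.
φr_n = 0.75 × 0.6 × 620 × (0.707 × 12) = 2367 N/mm → NOT adequate.

f_max ≈ 2990 N/mm; NOT adequate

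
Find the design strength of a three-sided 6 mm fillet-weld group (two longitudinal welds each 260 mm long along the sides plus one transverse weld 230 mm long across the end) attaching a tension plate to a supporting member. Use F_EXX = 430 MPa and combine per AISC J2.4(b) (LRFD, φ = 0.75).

t_e = 0.707 × 6 = 4.242 mm.
R_nwl = 0.6 × 430 × 4.242 × 520 × 10⁻³ = 569.1 kN (longitudinal, 2 welds).
R_nwt = 0.6 × 430 × 4.242 × 230 × 10⁻³ = 251.7 kN (transverse, base value).
(i) R_nwl + R_nwt = 820.8 kN; (ii) 0.85 R_nwl + 1.5 R_nwt = 861.3 kN.
R_n = max = 861.3 kN [governs: (ii)]; φR_n = 646 kN.

φR_n ≈ 646 kN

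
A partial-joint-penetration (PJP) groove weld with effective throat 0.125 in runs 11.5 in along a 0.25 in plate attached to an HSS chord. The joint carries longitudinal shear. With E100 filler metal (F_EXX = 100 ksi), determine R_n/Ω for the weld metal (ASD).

R_n/Ω ≈ 43.1 kips

Effective throat (given) t_e = 0.125 in.
A_we = 0.125 × 11.5 = 1.438 in².
F_nw = 0.6 F_EXX = 60 ksi.
R_n/Ω = (60 × 1.438) / 2.0 = 43.12 kips.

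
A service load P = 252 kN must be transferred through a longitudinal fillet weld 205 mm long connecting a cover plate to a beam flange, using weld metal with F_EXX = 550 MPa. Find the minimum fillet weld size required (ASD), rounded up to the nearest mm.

Total weld length L = 205 mm.
Required throat t_e = P × Ω / (0.6 F_EXX × L) = 252 × 2.0 / (0.6 × 550 × 205 × 10⁻³) = 7.45 mm.
Required leg w = t_e / 0.707 = 10.54 mm → use 11 mm.

w = 11 mm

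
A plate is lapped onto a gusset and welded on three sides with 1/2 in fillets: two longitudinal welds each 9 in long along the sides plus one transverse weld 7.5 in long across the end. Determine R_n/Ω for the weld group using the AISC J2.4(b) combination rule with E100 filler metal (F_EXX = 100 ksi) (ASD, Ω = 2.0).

t_e = 0.707 × 0.5 = 0.3535 in.
R_nwl = 0.6 × 100 × 0.3535 × 18 = 381.8 kip (longitudinal, 2 welds).
R_nwt = 0.6 × 100 × 0.3535 × 7.5 = 159.1 kip (transverse, base value).
(i) R_nwl + R_nwt = 540.9 kip; (ii) 0.85 R_nwl + 1.5 R_nwt = 563.1 kip.
R_n = max = 563.1 kip [governs: (ii)]; R_n/Ω = 281.6 kip.

R_n/Ω ≈ 282 kip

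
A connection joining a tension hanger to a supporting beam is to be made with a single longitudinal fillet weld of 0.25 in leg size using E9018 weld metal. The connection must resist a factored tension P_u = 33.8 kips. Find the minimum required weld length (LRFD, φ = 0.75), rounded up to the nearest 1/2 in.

L = 5 in

E90XX → F_EXX = 90 ksi.
Throat t_e = 0.707 × 0.25 = 0.1767 in.
φr_n = 0.75 × 0.6 × 90 × 0.1767 = 7.158 kips/in.
L_req = P_u / φr_n = 33.8 / 7.158 = 4.722 in total.
Round up → use L = 5 in.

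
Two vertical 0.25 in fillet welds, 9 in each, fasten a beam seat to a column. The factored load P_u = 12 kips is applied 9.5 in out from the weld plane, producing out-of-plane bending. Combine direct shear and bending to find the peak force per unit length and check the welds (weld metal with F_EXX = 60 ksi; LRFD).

L_w = 2 × 9 = 18 in; section modulus (unit throat) S = 2 × L²/6 = 27 in².
Direct shear f_v = P/L_w = 12/18 = 0.6667 kip/in.
Moment M = P × e = 12 × 9.5 = 114 kip·in; bending f_b = M/S = 4.222 kip/in.
f_max = √(f_v² + f_b²) = √(0.6667² + 4.222²) = 4.275 kip/in.
φr_n = 0.75 × 0.6 × 60 × (0.707 × 0.25) = 4.772 kip/in → adequate.

f_max ≈ 4.27 kip/in; adequate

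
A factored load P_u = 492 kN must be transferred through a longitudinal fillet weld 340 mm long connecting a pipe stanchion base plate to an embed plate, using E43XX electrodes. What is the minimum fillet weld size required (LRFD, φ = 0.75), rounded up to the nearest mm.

w = 11 mm

E43XX → F_EXX = 430 MPa.
Total weld length L = 340 mm.
Required throat t_e = P_u / (φ × 0.6 F_EXX × L) = 492 / (0.75 × 0.6 × 430 × 340 × 10⁻³) = 7.478 mm.
Required leg w = t_e / 0.707 = 10.58 mm → use 11 mm.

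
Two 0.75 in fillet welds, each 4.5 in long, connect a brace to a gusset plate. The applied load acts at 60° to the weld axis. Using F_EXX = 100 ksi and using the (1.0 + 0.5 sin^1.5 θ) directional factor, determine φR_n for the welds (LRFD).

φR_n ≈ 301 kip

t_e = 0.707 × 0.75 = 0.5302 in; A_we = 0.5302 × 9 = 4.772 in².
Directional factor: 1.0 + 0.5 sin^1.5(60°) = 1.403.
F_nw = 0.6 × 100 × 1.403 = 84.18 ksi.
φR_n = 0.75 × 84.18 × 4.772 = 301.3 kip.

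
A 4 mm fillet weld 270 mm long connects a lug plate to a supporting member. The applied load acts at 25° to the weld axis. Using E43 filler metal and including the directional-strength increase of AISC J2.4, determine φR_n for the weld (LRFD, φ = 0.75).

E43XX → F_EXX = 430 MPa.
t_e = 0.707 × 4 = 2.828 mm; A_we = 2.828 × 270 = 763.6 mm².
Directional factor: 1.0 + 0.5 sin^1.5(25°) = 1.137.
F_nw = 0.6 × 430 × 1.137 = 293.4 MPa.
φR_n = 0.75 × 293.4 × 763.6 × 10⁻³ = 168 kN.

φR_n ≈ 168 kN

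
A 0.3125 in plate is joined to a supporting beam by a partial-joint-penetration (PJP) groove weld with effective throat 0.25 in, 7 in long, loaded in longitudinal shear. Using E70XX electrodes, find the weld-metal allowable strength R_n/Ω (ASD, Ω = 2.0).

R_n/Ω ≈ 36.8 kip

E70XX → F_EXX = 70 ksi.
Effective throat (given) t_e = 0.25 in.
A_we = 0.25 × 7 = 1.75 in².
F_nw = 0.6 F_EXX = 42 ksi.
R_n/Ω = (42 × 1.75) / 2.0 = 36.75 kip.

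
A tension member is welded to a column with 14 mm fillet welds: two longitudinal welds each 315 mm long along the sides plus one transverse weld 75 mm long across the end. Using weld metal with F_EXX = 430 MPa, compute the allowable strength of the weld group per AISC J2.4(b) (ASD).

t_e = 0.707 × 14 = 9.898 mm.
R_nwl = 0.6 × 430 × 9.898 × 630 × 10⁻³ = 1609 kN (longitudinal, 2 welds).
R_nwt = 0.6 × 430 × 9.898 × 75 × 10⁻³ = 191.5 kN (transverse, base value).
(i) R_nwl + R_nwt = 1800 kN; (ii) 0.85 R_nwl + 1.5 R_nwt = 1655 kN.
R_n = max = 1800 kN [governs: (i)]; R_n/Ω = 900.2 kN.

R_n/Ω ≈ 900 kN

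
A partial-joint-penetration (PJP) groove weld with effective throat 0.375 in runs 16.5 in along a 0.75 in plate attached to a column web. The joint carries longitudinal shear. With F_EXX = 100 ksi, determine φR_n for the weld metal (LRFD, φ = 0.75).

Effective throat (given) t_e = 0.375 in.
A_we = 0.375 × 16.5 = 6.188 in².
F_nw = 0.6 F_EXX = 60 ksi.
φR_n = 0.75 × 60 × 6.188 = 278.4 kip.

φR_n ≈ 278 kip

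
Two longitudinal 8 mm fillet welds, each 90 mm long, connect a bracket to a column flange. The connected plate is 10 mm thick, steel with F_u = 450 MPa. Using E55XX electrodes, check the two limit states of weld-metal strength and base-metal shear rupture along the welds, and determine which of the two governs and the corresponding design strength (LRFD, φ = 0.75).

E55XX → F_EXX = 550 MPa.
t_e = 0.707 × 8 = 5.656 mm; L = 180 mm.
Weld metal: φR_n = 0.75 × 0.6 × 550 × 5.656 × 180 × 10⁻³ = 252 kN.
Base metal (shear rupture): φR_n = 0.75 × 0.6 × 450 × 10 × 180 × 10⁻³ = 364.5 kN.
Governing: weld metal.

φR_n ≈ 252 kN (weld metal governs)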